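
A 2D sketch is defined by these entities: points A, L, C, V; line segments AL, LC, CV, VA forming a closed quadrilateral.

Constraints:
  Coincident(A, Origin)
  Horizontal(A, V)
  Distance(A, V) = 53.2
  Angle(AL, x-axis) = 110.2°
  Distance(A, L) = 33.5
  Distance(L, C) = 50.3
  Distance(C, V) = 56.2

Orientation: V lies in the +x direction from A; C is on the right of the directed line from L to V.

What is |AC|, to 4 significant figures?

17.56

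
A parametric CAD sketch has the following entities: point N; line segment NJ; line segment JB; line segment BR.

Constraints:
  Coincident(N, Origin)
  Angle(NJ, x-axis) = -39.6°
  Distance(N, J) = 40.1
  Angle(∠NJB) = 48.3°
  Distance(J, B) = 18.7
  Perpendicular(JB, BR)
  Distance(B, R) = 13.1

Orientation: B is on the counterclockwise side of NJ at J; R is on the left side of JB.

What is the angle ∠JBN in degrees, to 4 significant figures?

104.9°

N is at the origin; NJ runs at -39.6° with length 40.1, so J = 40.1·(cos -39.6°, sin -39.6°) = (30.90, -25.56). ∠NJB = 48.3°, so JB runs at -39.6° + (180° − 48.3°) = 92.10° from the x-axis; with |JB| = 18.7, B = J + 18.7·(cos 92.10°, sin 92.10°) = (30.21, -6.873). Then cos ∠JBN = BJ·BN / (|BJ||BN|), giving 104.9°.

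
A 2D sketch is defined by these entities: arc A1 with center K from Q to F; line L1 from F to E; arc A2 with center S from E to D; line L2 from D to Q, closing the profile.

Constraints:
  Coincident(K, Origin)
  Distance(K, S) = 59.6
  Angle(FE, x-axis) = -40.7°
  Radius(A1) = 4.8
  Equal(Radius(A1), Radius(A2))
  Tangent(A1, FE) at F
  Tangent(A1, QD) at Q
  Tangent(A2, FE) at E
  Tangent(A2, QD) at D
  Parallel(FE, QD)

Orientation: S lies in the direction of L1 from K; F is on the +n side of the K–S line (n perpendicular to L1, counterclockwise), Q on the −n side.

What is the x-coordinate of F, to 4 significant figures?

3.130

K is at the origin and S lies 59.6 along u from K, so S = 59.6·u = (45.18, -38.87). Tangency of A1 to both parallel lines with radius 4.8 puts F and Q at K ± 4.8·n: F = (3.130, 3.639), Q = (-3.130, -3.639). So F.x = 3.130.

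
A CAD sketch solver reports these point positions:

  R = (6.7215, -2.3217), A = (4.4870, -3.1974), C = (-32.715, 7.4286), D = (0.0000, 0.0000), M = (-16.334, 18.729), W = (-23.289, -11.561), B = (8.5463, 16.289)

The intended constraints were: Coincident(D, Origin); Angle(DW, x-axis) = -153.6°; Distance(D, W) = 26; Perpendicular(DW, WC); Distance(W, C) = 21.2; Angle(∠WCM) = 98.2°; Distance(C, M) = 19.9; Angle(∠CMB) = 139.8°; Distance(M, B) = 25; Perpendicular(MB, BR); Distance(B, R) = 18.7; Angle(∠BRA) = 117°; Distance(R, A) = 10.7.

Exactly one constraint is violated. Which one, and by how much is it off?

Distance(R, A) = 10.7 — off by 8.30.

D = (0.00, 0.00) ✓; DW at -153.6° ✓; |DW| = 26.00 ✓; ∠(DW, WC) = 90.00° ✓; |WC| = 21.20 ✓; ∠WCM = 98.20° ✓; |CM| = 19.90 ✓; ∠CMB = 139.8° ✓; |MB| = 25.00 ✓; ∠(MB, BR) = 90.00° ✓; |BR| = 18.70 ✓; ∠BRA = 117.0° ✓; |RA| = 2.400 ✗.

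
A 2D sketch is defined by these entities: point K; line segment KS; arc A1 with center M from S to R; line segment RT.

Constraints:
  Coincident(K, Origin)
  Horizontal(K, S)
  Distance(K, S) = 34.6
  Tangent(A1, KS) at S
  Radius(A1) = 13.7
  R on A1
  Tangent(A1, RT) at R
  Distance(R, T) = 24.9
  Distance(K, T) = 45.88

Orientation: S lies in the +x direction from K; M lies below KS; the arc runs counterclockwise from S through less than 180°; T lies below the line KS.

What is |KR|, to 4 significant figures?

25.68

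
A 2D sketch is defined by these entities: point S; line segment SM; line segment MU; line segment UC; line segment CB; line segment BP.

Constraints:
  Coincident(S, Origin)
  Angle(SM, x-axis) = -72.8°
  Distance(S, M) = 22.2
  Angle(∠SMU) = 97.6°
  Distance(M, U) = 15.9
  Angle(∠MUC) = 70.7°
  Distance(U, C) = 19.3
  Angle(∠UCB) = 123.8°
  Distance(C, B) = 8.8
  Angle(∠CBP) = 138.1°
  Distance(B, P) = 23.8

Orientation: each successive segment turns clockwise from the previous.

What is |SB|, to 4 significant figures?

4.245

S is at the origin; SM runs at -72.8° with length 22.2, so M = (6.565, -21.21). ∠SMU = 97.6° gives MU at -155.2° from the x-axis; with |MU| = 15.9, U = (-7.869, -27.88). ∠MUC = 70.7° gives UC at 95.50° from the x-axis; with |UC| = 19.3, C = (-9.719, -8.665). ∠UCB = 123.8° gives CB at 39.30° from the x-axis; with |CB| = 8.8, B = (-2.909, -3.092). Then |SB| = |B − S| = 4.245.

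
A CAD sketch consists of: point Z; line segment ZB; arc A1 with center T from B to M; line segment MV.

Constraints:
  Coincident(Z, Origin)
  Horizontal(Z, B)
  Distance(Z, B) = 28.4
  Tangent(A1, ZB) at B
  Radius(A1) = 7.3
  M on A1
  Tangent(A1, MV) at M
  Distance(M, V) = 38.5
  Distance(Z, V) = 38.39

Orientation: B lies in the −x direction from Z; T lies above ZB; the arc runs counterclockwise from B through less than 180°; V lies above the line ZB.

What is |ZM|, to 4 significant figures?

22.27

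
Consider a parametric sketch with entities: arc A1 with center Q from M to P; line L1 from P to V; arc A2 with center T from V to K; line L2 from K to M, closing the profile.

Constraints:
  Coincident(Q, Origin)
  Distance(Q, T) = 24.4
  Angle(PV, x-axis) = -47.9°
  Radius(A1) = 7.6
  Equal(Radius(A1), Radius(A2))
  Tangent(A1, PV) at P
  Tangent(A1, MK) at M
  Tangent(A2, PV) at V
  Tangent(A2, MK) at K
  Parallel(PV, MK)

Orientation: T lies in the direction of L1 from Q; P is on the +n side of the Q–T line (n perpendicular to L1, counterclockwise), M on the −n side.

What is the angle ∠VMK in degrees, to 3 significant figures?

31.9°

Tangency of A1 to both parallel lines with radius 7.6 puts P and M at Q ± 7.6·n: P = (5.64, 5.10), M = (-5.64, -5.10). Equal radii place V and K the same way about T: V = T + 7.6·n = (22.0, -13.0), K = T − 7.6·n = (10.7, -23.2). Then cos ∠VMK = MV·MK / (|MV||MK|), giving 31.9°.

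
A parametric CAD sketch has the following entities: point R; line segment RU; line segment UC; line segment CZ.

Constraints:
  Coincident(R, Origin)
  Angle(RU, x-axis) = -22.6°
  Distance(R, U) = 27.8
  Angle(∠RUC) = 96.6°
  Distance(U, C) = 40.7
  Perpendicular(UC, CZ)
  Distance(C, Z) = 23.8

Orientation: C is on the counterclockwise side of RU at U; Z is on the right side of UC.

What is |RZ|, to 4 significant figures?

67.60

R is at the origin; RU runs at -22.6° with length 27.8, so U = 27.8·(cos -22.6°, sin -22.6°) = (25.67, -10.68). ∠RUC = 96.6°, so UC runs at -22.6° + (180° − 96.6°) = 60.80° from the x-axis; with |UC| = 40.7, C = U + 40.7·(cos 60.80°, sin 60.80°) = (45.52, 24.84). The perpendicularity gives CZ at right angles to UC; with |CZ| = 23.8 on the right of UC, Z = C + 23.8·(0.8729, -0.4879) = (66.30, 13.23). Then |RZ| = |Z − R| = 67.60.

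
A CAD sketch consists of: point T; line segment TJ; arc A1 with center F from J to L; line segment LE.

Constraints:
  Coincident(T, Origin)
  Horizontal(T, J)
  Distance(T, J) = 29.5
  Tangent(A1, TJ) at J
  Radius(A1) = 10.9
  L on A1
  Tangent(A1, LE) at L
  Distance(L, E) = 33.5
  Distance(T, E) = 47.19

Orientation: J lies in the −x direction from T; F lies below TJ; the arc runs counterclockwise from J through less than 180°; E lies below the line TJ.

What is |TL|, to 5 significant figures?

41.947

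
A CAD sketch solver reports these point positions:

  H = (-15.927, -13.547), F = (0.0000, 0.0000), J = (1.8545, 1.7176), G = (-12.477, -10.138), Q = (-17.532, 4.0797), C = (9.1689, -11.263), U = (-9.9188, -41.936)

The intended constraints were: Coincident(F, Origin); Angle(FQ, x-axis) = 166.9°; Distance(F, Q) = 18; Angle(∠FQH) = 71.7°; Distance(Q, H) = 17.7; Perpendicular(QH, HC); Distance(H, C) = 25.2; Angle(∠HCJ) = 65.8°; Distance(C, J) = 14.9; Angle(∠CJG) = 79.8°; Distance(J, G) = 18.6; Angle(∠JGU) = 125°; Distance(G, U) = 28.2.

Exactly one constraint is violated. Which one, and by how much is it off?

Distance(G, U) = 28.2 — off by 3.70.

F = (0.00, 0.00) ✓; FQ at 166.9° ✓; |FQ| = 18.00 ✓; ∠FQH = 71.70° ✓; |QH| = 17.70 ✓; ∠(QH, HC) = 90.00° ✓; |HC| = 25.20 ✓; ∠HCJ = 65.80° ✓; |CJ| = 14.90 ✓; ∠CJG = 79.80° ✓; |JG| = 18.60 ✓; ∠JGU = 125.0° ✓; |GU| = 31.90 ✗.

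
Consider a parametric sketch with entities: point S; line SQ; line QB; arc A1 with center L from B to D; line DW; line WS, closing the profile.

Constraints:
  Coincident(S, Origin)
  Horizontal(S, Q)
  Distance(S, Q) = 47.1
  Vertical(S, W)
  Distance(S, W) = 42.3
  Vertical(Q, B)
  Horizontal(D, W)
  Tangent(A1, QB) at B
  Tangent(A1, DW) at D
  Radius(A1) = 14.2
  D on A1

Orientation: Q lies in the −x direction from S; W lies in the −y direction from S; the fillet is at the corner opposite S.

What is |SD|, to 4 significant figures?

53.59

S is at the origin; SQ is horizontal with |SQ| = 47.1 and Q on the −x side, so Q = (-47.10, 0.000). S and W share the same x with |SW| = 42.3 and W on the −y side, so W = (0.000, -42.30). The virtual corner opposite S is at (-47.10, -42.30). Since A1 is tangent to QB there, LB ⟂ QB and tangency of A1 to DW means the radius LD is perpendicular to DW, with radius 14.2, so the center L sits 14.2 in from both sides at L = (-32.90, -28.10). That places the tangent points at B = (-47.10, -28.10) on QB and D = (-32.90, -42.30) on DW. Then |SD| = |D − S| = 53.59.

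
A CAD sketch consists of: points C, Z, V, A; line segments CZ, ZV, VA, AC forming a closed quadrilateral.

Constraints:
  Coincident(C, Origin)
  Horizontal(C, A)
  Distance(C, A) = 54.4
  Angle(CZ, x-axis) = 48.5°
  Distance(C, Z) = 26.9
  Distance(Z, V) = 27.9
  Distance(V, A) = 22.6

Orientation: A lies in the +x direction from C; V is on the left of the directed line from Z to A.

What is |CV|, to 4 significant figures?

50.25

C is at the origin; CA is horizontal with |CA| = 54.4 and A in +x, so A = (54.4, 0). CZ runs at 48.5° with |CZ| = 26.9, so Z = (17.82, 20.15). V is determined by |ZV| = 27.9 and |VA| = 22.6 together: it lies at the intersection of circle(Z, 27.9) and circle(A, 22.6). With |ZA| = 41.76, the foot of the radical line on ZA is 24.08 from Z and the perpendicular offset is √(27.9² − 24.08²) = 14.09. Taking the left-of-ZA solution: V = (45.72, 20.86).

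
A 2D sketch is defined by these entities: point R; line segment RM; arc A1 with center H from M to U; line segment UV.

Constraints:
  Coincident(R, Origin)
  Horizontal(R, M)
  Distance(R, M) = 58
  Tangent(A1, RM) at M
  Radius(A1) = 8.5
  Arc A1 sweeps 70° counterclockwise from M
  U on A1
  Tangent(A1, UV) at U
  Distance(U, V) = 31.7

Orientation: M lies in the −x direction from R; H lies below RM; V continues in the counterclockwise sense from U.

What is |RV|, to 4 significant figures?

84.58

On A1, M sits at bearing 90° from H; a 70° counterclockwise sweep puts U at bearing 160°, so U = H + 8.5·(cos 160°, sin 160°) = (-65.99, -5.593). Tangency of A1 to UV means the radius HU is perpendicular to UV, so UV runs along (−sin 160°, cos 160°); with |UV| = 31.7, V = (-76.83, -35.38). Then |RV| = |V − R| = 84.58.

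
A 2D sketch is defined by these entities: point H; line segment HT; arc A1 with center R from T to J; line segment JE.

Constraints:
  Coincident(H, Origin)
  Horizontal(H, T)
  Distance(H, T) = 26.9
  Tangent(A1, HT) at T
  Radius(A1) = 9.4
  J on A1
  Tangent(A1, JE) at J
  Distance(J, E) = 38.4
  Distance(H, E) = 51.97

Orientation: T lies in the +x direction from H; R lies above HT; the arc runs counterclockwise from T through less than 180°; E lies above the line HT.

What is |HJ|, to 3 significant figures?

37.9

Checks: |RJ| = 9.400 ✓; ∠(RJ, JE) = 90.00° ✓; |JE| = 38.40 ✓; |HE| = 51.97 ✓.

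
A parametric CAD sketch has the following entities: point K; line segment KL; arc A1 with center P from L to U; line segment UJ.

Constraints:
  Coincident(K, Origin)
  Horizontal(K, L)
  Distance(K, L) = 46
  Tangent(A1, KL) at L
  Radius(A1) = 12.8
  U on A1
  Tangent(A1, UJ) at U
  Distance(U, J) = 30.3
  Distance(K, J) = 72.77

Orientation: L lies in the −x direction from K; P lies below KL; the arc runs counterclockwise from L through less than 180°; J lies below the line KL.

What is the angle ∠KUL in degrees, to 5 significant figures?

32.852°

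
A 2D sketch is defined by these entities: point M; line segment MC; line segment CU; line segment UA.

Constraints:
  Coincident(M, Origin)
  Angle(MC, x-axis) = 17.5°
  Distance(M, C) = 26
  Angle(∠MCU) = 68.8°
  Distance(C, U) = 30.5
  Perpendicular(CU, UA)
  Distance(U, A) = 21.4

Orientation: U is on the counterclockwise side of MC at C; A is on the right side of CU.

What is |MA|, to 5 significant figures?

50.281

M is at the origin; MC runs at 17.5° with length 26.0, so C = 26.0·(cos 17.5°, sin 17.5°) = (24.797, 7.8184). ∠MCU = 68.8°, so CU runs at 17.5° + (180° − 68.8°) = 128.70° from the x-axis; with |CU| = 30.5, U = C + 30.5·(cos 128.70°, sin 128.70°) = (5.7267, 31.621). CU is perpendicular to UA; with |UA| = 21.4 on the right of CU, A = U + 21.4·(0.78043, 0.62524) = (22.428, 45.002). Then |MA| = |A − M| = 50.281.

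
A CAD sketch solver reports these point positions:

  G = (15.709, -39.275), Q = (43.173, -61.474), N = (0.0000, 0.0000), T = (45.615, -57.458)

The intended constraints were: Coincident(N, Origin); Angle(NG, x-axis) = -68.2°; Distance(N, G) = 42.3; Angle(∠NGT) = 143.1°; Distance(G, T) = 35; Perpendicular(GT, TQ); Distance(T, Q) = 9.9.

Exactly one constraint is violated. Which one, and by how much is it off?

Distance(T, Q) = 9.9 — off by 5.20.

N = (0.00, 0.00) ✓; NG at -68.20° ✓; |NG| = 42.30 ✓; ∠NGT = 143.1° ✓; |GT| = 35.00 ✓; ∠(GT, TQ) = 90.00° ✓; |TQ| = 4.700 ✗.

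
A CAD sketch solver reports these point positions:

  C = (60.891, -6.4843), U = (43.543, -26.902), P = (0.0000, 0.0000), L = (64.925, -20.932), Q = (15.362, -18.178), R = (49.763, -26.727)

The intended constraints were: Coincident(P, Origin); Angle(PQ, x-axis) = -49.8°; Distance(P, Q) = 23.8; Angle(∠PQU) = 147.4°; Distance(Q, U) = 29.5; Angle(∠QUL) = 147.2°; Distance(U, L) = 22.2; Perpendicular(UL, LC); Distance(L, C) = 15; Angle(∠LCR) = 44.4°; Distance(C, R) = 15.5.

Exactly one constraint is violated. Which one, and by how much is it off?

Distance(C, R) = 15.5 — off by 7.60.

P = (0.00, 0.00) ✓; PQ at -49.80° ✓; |PQ| = 23.80 ✓; ∠PQU = 147.4° ✓; |QU| = 29.50 ✓; ∠QUL = 147.2° ✓; |UL| = 22.20 ✓; ∠(UL, LC) = 90.00° ✓; |LC| = 15.00 ✓; ∠LCR = 44.40° ✓; |CR| = 23.10 ✗.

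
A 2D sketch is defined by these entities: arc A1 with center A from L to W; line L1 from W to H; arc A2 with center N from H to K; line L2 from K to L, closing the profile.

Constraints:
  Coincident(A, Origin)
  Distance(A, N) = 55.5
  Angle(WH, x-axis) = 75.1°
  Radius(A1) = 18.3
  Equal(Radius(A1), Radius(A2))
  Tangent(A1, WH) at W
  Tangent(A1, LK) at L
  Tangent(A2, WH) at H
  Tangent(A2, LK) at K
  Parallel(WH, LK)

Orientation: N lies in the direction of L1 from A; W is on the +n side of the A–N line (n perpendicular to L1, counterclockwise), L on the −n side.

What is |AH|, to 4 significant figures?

58.44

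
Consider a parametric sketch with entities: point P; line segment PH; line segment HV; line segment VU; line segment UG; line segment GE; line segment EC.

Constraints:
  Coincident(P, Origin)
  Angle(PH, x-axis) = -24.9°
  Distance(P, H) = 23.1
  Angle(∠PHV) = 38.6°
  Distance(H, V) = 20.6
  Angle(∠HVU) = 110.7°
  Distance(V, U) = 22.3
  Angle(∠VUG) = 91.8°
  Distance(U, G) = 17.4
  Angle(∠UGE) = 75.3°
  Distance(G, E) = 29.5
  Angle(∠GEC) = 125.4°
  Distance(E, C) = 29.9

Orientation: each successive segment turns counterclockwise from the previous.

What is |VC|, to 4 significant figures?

24.16

∠UGE = 75.3° gives GE at 18.70° from the x-axis; with |GE| = 29.5, E = (18.73, -1.443). ∠GEC = 125.4° gives EC at 73.30° from the x-axis; with |EC| = 29.9, C = (27.32, 27.20). Then |VC| = |C − V| = 24.16.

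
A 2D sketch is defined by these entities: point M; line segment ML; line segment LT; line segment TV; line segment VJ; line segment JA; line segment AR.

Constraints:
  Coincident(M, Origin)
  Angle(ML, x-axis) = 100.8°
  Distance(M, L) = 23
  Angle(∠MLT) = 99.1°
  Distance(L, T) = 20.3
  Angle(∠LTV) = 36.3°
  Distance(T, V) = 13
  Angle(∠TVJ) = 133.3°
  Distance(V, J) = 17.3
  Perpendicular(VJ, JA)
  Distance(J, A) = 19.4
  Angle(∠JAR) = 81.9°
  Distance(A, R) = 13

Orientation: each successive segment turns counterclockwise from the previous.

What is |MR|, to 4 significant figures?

35.30

M is at the origin; ML runs at 100.8° with length 23.0, so L = (-4.310, 22.59). ∠MLT = 99.1° gives LT at -178.3° from the x-axis; with |LT| = 20.3, T = (-24.60, 21.99). ∠LTV = 36.3° gives TV at -34.60° from the x-axis; with |TV| = 13.0, V = (-13.90, 14.61). ∠TVJ = 133.3° gives VJ at 12.10° from the x-axis; with |VJ| = 17.3, J = (3.016, 18.23). The perpendicularity gives JA at right angles to VJ, so JA runs at 102.1°; with |JA| = 19.4, A = (-1.051, 37.20). ∠JAR = 81.9° gives AR at -159.8° from the x-axis; with |AR| = 13.0, R = (-13.25, 32.71). Then |MR| = |R − M| = 35.30.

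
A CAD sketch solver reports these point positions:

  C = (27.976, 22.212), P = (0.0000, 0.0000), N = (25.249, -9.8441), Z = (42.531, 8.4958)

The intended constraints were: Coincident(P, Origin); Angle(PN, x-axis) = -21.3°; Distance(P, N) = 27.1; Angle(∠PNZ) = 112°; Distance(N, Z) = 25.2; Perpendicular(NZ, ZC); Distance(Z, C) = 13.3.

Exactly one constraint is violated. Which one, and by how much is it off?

Distance(Z, C) = 13.3 — off by 6.70.

P = (0.00, 0.00) ✓; PN at -21.30° ✓; |PN| = 27.10 ✓; ∠PNZ = 112.0° ✓; |NZ| = 25.20 ✓; ∠(NZ, ZC) = 90.00° ✓; |ZC| = 20.00 ✗.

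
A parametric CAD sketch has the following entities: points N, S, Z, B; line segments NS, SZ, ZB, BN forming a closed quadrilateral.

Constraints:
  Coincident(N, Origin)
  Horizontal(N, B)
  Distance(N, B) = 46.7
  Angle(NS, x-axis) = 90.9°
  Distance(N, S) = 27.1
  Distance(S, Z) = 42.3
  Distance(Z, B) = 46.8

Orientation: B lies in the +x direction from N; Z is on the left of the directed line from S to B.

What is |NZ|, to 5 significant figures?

59.241

N is at the origin; NB is horizontal with |NB| = 46.7 and B in +x, so B = (46.7, 0). NS runs at 90.9° with |NS| = 27.1, so S = (-0.42567, 27.097). Z is determined by |SZ| = 42.3 and |ZB| = 46.8 together: it lies at the intersection of circle(S, 42.3) and circle(B, 46.8). With |SB| = 54.360, the foot of the radical line on SB is 23.492 from S and the perpendicular offset is √(42.3² − 23.492²) = 35.177. Taking the left-of-SB solution: Z = (37.474, 45.882).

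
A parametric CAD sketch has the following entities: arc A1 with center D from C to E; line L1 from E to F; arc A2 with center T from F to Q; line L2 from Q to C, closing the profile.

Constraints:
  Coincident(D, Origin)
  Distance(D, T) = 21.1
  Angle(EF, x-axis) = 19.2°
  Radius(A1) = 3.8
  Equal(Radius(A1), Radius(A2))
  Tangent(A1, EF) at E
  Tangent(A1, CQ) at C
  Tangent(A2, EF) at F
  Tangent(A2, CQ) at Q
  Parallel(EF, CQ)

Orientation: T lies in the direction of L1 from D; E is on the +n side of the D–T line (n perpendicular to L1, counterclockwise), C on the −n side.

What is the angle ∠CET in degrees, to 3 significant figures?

79.8°

The slot axis is L1's direction at 19.2°, so u = (cos 19.2°, sin 19.2°) = (0.944, 0.329) and n = (−sin 19.2°, cos 19.2°) = (-0.329, 0.944). D is at the origin and T lies 21.1 along u from D, so T = 21.1·u = (19.9, 6.94). Tangency of A1 to both parallel lines with radius 3.8 puts E and C at D ± 3.8·n: E = (-1.25, 3.59), C = (1.25, -3.59). Then cos ∠CET = EC·ET / (|EC||ET|), giving 79.8°.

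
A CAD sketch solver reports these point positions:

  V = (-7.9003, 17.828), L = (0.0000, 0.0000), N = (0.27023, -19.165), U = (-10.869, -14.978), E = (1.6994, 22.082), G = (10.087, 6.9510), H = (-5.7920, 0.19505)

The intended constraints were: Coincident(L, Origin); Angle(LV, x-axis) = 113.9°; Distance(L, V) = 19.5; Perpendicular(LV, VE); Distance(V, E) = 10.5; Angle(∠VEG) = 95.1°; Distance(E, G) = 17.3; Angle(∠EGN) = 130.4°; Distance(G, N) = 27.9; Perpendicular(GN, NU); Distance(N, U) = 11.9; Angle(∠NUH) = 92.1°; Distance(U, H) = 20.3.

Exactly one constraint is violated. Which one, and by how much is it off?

Distance(U, H) = 20.3 — off by 4.30.

L = (0.00, 0.00) ✓; LV at 113.9° ✓; |LV| = 19.50 ✓; ∠(LV, VE) = 90.00° ✓; |VE| = 10.50 ✓; ∠VEG = 95.10° ✓; |EG| = 17.30 ✓; ∠EGN = 130.4° ✓; |GN| = 27.90 ✓; ∠(GN, NU) = 90.00° ✓; |NU| = 11.90 ✓; ∠NUH = 92.10° ✓; |UH| = 16.00 ✗.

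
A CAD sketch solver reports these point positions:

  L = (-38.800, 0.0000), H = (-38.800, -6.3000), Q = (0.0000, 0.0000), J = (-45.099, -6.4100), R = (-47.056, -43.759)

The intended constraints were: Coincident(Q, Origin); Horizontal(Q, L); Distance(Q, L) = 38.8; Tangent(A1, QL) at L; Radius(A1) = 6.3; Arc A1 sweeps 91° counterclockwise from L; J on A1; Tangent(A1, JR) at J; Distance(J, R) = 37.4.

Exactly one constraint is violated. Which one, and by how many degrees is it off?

Tangent(A1, JR) at J — off by 4.00°.

Q = (0.00, 0.00) ✓; Q.y = 0.00, L.y = 0.00 ✓; |QL| = 38.80 ✓; ∠(HL, LQ) = 90.00° ✓; |HL| = 6.300 ✓; bearing(H→J) − bearing(H→L) = 91.00° ✓; |HJ| = 6.300 ✓; ∠(HJ, JR) = 94.00° ✗; |JR| = 37.40 ✓.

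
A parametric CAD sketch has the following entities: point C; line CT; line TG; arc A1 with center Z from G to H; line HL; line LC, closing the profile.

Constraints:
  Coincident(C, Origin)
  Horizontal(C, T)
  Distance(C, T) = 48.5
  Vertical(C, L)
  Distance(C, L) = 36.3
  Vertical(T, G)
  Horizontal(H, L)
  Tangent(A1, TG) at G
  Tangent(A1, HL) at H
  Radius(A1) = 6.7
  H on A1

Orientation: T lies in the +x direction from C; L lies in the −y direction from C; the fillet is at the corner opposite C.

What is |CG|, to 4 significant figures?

56.82

C is at the origin; CT is horizontal with |CT| = 48.5 and T on the +x side, so T = (48.50, 0.000). C and L share the same x with |CL| = 36.3 and L on the −y side, so L = (0.000, -36.30). The virtual corner opposite C is at (48.50, -36.30). Tangency of A1 to TG means the radius ZG is perpendicular to TG and the tangent condition forces ZH to be normal to HL, with radius 6.7, so the center Z sits 6.7 in from both sides at Z = (41.80, -29.60). That places the tangent points at G = (48.50, -29.60) on TG and H = (41.80, -36.30) on HL. Then |CG| = |G − C| = 56.82.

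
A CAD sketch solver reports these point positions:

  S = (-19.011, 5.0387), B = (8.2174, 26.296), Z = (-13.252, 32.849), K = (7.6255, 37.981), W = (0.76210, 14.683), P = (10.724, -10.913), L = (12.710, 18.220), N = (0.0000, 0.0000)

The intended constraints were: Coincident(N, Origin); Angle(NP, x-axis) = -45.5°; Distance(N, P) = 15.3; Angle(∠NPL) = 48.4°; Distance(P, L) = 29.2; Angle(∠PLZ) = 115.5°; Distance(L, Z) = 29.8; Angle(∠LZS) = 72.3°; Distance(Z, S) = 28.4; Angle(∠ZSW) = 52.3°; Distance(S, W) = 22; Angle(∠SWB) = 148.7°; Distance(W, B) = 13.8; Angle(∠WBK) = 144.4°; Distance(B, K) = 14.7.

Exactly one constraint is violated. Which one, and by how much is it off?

Distance(B, K) = 14.7 — off by 3.00.

N = (0.00, 0.00) ✓; NP at -45.50° ✓; |NP| = 15.30 ✓; ∠NPL = 48.40° ✓; |PL| = 29.20 ✓; ∠PLZ = 115.5° ✓; |LZ| = 29.80 ✓; ∠LZS = 72.30° ✓; |ZS| = 28.40 ✓; ∠ZSW = 52.30° ✓; |SW| = 22.00 ✓; ∠SWB = 148.7° ✓; |WB| = 13.80 ✓; ∠WBK = 144.4° ✓; |BK| = 11.70 ✗.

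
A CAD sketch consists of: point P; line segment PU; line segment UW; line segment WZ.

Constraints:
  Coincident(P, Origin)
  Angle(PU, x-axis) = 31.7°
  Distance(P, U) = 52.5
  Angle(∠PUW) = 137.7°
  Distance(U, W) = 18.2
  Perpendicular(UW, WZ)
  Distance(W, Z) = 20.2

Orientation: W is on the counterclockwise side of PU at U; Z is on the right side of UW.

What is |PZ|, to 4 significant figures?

79.60

P is at the origin; PU runs at 31.7° with length 52.5, so U = 52.5·(cos 31.7°, sin 31.7°) = (44.67, 27.59). ∠PUW = 137.7°, so UW runs at 31.7° + (180° − 137.7°) = 74.00° from the x-axis; with |UW| = 18.2, W = U + 18.2·(cos 74.00°, sin 74.00°) = (49.68, 45.08). The perpendicularity gives WZ at right angles to UW; with |WZ| = 20.2 on the right of UW, Z = W + 20.2·(0.9613, -0.2756) = (69.10, 39.51). Then |PZ| = |Z − P| = 79.60.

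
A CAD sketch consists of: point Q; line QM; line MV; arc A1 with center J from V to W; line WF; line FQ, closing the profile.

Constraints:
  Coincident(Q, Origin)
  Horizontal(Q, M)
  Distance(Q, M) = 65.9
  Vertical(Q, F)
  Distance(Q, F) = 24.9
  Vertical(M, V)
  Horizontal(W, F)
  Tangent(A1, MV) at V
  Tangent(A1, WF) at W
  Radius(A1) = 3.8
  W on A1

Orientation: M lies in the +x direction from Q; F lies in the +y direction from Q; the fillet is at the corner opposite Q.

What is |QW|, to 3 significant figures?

66.9

The virtual corner opposite Q is at (65.9, 24.9). A1 meets MV tangentially, so JV is at right angles to MV and tangency of A1 to WF means the radius JW is perpendicular to WF, with radius 3.8, so the center J sits 3.8 in from both sides at J = (62.1, 21.1). That places the tangent points at V = (65.9, 21.1) on MV and W = (62.1, 24.9) on WF. Then |QW| = |W − Q| = 66.9.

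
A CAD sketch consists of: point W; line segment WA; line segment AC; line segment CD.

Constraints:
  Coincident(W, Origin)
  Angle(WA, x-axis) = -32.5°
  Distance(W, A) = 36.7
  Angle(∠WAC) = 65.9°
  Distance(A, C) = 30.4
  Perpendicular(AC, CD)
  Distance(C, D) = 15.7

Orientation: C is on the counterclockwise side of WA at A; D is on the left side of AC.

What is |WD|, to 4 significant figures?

23.55

∠WAC = 65.9°, so AC runs at -32.5° + (180° − 65.9°) = 81.60° from the x-axis; with |AC| = 30.4, C = A + 30.4·(cos 81.60°, sin 81.60°) = (35.39, 10.35). AC ⟂ CD; with |CD| = 15.7 on the left of AC, D = C + 15.7·(-0.9893, 0.1461) = (19.86, 12.65). Then |WD| = |D − W| = 23.55.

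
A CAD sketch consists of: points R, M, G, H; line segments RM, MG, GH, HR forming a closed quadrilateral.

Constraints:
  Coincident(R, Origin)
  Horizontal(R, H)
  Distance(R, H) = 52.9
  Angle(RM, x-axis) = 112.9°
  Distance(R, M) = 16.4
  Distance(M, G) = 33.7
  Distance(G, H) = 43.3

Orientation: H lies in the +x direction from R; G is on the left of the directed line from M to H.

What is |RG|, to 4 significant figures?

39.00

Checks: |MG| = 33.70 ✓; |GH| = 43.30 ✓.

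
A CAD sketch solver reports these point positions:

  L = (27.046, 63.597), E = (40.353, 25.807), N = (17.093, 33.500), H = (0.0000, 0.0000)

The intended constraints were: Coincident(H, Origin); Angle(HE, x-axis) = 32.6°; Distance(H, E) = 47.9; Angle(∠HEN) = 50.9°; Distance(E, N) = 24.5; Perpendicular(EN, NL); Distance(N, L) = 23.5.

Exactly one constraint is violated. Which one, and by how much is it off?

Distance(N, L) = 23.5 — off by 8.20.

H = (0.00, 0.00) ✓; HE at 32.60° ✓; |HE| = 47.90 ✓; ∠HEN = 50.90° ✓; |EN| = 24.50 ✓; ∠(EN, NL) = 90.00° ✓; |NL| = 31.70 ✗.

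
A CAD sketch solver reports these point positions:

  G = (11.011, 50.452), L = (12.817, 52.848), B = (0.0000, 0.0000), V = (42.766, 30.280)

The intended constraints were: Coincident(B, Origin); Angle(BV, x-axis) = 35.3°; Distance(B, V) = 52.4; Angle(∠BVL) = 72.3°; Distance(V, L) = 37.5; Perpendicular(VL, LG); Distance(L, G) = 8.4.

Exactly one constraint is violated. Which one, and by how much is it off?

Distance(L, G) = 8.4 — off by 5.40.

B = (0.00, 0.00) ✓; BV at 35.30° ✓; |BV| = 52.40 ✓; ∠BVL = 72.30° ✓; |VL| = 37.50 ✓; ∠(VL, LG) = 89.99° ✓; |LG| = 3.000 ✗.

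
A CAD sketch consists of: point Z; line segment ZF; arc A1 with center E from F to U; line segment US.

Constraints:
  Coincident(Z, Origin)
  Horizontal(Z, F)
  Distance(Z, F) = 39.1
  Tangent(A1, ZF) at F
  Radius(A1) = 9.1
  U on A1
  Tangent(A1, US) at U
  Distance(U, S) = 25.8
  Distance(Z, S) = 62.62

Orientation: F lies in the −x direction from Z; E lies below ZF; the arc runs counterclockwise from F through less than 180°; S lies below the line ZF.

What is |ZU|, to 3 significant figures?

48.5

Checks: |EU| = 9.100 ✓; ∠(EU, US) = 90.00° ✓; |US| = 25.80 ✓; |ZS| = 62.62 ✓.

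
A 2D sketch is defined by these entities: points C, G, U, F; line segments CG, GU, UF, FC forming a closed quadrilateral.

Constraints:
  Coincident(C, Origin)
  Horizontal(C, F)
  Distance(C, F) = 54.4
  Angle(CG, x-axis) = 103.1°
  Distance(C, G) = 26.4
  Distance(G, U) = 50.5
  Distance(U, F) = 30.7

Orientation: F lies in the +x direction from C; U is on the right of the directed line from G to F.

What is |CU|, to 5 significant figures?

29.522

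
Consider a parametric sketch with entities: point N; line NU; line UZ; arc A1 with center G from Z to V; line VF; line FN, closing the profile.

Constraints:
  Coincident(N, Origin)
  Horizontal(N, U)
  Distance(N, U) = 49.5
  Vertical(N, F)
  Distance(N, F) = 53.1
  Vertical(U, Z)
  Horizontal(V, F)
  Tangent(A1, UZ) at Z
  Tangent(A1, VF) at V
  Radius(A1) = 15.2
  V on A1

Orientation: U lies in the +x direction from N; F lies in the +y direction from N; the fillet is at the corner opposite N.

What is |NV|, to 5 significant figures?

63.215

The virtual corner opposite N is at (49.500, 53.100). Since A1 is tangent to UZ there, GZ ⟂ UZ and the tangent condition forces GV to be normal to VF, with radius 15.2, so the center G sits 15.2 in from both sides at G = (34.300, 37.900). That places the tangent points at Z = (49.500, 37.900) on UZ and V = (34.300, 53.100) on VF. Then |NV| = |V − N| = 63.215.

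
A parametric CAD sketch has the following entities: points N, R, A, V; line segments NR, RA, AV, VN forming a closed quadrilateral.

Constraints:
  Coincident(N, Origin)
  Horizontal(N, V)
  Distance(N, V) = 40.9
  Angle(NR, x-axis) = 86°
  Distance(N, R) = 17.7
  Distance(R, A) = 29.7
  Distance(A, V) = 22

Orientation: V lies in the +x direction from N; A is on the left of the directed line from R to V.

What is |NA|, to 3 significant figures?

36.6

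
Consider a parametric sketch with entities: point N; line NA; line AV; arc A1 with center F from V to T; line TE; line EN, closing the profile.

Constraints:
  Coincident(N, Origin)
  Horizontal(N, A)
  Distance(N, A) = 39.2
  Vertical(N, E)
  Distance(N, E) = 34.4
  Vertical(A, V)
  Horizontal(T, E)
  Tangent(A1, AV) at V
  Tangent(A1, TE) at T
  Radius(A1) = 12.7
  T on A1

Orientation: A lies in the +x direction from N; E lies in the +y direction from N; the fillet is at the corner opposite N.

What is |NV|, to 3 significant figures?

44.8

N is at the origin; N and A share the same y with |NA| = 39.2 and A on the +x side, so A = (39.2, 0.00). N and E share the same x with |NE| = 34.4 and E on the +y side, so E = (0.00, 34.4). The virtual corner opposite N is at (39.2, 34.4). The tangent condition forces FV to be normal to AV and since A1 is tangent to TE there, FT ⟂ TE, with radius 12.7, so the center F sits 12.7 in from both sides at F = (26.5, 21.7). That places the tangent points at V = (39.2, 21.7) on AV and T = (26.5, 34.4) on TE. Then |NV| = |V − N| = 44.8.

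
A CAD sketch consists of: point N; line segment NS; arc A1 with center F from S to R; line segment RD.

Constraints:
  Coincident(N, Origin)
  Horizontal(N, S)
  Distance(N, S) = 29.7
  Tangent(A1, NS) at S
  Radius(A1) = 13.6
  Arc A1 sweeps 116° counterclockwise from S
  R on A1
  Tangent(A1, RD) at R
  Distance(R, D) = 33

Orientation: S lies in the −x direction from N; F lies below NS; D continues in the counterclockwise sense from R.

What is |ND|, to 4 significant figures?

56.36

N is at the origin; NS is horizontal with |NS| = 29.7 and S on the −x side, so S = (-29.70, 0.000). The tangent condition forces FS to be normal to NS, so F = S + (0, -13.6) = (-29.70, -13.60). On A1, S sits at bearing 90° from F; a 116° counterclockwise sweep puts R at bearing 206°, so R = F + 13.6·(cos 206°, sin 206°) = (-41.92, -19.56). Since A1 is tangent to RD there, FR ⟂ RD, so RD runs along (−sin 206°, cos 206°); with |RD| = 33.0, D = (-27.46, -49.22). Then |ND| = |D − N| = 56.36.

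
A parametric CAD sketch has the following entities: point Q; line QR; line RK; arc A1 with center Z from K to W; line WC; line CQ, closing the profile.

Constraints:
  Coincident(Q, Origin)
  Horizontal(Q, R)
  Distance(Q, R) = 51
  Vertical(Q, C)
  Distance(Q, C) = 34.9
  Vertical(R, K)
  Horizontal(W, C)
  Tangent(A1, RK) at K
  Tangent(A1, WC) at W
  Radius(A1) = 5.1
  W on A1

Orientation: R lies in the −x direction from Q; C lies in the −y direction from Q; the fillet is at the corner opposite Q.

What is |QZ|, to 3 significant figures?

54.7

Q is at the origin; QR is horizontal with |QR| = 51.0 and R on the −x side, so R = (-51.0, 0.00). Q and C share the same x with |QC| = 34.9 and C on the −y side, so C = (0.00, -34.9). The virtual corner opposite Q is at (-51.0, -34.9). Tangency of A1 to RK means the radius ZK is perpendicular to RK and tangency of A1 to WC means the radius ZW is perpendicular to WC, with radius 5.1, so the center Z sits 5.1 in from both sides at Z = (-45.9, -29.8). Then |QZ| = |Z − Q| = 54.7.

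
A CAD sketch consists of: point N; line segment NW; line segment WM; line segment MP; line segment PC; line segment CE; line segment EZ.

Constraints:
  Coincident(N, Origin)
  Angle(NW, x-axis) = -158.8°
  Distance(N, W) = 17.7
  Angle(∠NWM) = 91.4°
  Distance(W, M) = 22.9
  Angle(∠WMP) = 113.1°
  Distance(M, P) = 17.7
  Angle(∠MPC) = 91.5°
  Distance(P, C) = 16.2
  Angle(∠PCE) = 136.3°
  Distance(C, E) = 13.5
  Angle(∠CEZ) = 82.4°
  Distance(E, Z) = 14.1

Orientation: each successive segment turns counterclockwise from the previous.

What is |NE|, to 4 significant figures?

2.936

N is at the origin; NW runs at -158.8° with length 17.7, so W = (-16.50, -6.401). ∠NWM = 91.4° gives WM at -70.20° from the x-axis; with |WM| = 22.9, M = (-8.745, -27.95). ∠WMP = 113.1° gives MP at -3.300° from the x-axis; with |MP| = 17.7, P = (8.926, -28.97). ∠MPC = 91.5° gives PC at 85.20° from the x-axis; with |PC| = 16.2, C = (10.28, -12.82). ∠PCE = 136.3° gives CE at 128.9° from the x-axis; with |CE| = 13.5, E = (1.804, -2.316). Then |NE| = |E − N| = 2.936.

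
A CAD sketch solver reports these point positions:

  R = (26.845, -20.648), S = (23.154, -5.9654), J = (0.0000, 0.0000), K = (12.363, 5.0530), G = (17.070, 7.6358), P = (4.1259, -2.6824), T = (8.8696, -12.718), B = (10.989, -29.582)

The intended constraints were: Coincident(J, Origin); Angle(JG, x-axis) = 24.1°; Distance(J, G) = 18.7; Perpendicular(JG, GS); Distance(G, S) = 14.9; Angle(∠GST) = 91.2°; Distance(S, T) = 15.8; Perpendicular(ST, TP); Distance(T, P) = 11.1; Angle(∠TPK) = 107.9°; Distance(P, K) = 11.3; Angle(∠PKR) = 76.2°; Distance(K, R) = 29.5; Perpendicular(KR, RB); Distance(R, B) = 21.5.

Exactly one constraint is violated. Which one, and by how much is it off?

Distance(R, B) = 21.5 — off by 3.30.

J = (0.00, 0.00) ✓; JG at 24.10° ✓; |JG| = 18.70 ✓; ∠(JG, GS) = 90.00° ✓; |GS| = 14.90 ✓; ∠GST = 91.20° ✓; |ST| = 15.80 ✓; ∠(ST, TP) = 90.00° ✓; |TP| = 11.10 ✓; ∠TPK = 107.9° ✓; |PK| = 11.30 ✓; ∠PKR = 76.20° ✓; |KR| = 29.50 ✓; ∠(KR, RB) = 90.00° ✓; |RB| = 18.20 ✗.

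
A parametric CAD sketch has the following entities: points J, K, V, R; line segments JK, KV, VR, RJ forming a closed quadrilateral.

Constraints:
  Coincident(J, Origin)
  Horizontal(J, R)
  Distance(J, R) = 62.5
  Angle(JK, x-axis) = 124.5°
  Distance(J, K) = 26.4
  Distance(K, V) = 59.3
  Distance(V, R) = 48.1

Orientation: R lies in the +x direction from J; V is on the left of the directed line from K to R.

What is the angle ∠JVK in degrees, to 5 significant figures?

25.808°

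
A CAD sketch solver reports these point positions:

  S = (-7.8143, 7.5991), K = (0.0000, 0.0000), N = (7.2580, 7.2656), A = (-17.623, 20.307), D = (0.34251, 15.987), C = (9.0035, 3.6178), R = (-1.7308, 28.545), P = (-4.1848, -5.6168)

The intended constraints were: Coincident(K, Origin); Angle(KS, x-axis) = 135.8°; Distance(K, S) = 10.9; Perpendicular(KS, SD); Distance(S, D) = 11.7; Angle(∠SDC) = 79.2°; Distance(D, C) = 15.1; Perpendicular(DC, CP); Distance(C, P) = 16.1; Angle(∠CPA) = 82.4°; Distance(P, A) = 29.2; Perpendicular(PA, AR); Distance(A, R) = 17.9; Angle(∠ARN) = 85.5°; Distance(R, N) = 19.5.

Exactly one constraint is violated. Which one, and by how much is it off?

Distance(R, N) = 19.5 — off by 3.60.

K = (0.00, 0.00) ✓; KS at 135.8° ✓; |KS| = 10.90 ✓; ∠(KS, SD) = 90.00° ✓; |SD| = 11.70 ✓; ∠SDC = 79.20° ✓; |DC| = 15.10 ✓; ∠(DC, CP) = 90.00° ✓; |CP| = 16.10 ✓; ∠CPA = 82.40° ✓; |PA| = 29.20 ✓; ∠(PA, AR) = 90.00° ✓; |AR| = 17.90 ✓; ∠ARN = 85.50° ✓; |RN| = 23.10 ✗.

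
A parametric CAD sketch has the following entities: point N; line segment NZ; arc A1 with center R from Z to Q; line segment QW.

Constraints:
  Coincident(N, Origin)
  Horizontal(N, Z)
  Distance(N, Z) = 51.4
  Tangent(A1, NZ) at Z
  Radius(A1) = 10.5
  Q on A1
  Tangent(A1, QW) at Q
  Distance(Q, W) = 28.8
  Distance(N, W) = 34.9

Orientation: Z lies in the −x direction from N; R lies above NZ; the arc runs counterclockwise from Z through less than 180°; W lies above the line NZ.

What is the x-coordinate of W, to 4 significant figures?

-24.38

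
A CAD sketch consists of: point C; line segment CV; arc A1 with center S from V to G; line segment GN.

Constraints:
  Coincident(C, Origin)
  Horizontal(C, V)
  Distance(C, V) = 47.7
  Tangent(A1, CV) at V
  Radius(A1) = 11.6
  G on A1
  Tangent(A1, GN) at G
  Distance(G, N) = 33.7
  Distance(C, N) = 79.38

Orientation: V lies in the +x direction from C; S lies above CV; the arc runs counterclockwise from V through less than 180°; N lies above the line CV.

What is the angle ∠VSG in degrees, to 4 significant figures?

74.15°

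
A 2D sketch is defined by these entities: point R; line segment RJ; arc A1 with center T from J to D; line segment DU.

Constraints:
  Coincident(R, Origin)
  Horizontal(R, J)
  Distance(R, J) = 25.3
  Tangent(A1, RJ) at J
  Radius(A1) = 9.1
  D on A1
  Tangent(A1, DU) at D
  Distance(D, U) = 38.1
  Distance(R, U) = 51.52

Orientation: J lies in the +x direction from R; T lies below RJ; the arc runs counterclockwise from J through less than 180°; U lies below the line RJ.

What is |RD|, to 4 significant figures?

18.97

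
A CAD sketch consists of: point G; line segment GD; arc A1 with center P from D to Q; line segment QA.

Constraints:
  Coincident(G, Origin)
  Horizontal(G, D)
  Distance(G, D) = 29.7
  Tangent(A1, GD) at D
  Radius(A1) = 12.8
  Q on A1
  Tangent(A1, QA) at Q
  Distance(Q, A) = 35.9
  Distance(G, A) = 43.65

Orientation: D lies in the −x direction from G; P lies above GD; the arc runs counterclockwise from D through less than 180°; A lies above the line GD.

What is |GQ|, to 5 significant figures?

19.645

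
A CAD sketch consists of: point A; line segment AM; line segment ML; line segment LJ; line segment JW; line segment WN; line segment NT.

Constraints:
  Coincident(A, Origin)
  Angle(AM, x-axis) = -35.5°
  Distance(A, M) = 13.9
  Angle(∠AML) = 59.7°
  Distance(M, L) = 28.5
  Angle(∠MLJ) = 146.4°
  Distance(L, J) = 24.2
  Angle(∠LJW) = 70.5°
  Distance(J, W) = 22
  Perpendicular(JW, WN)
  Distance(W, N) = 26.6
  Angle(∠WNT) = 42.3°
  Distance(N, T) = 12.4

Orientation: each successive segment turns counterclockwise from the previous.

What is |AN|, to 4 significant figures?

10.48

A is at the origin; AM runs at -35.5° with length 13.9, so M = (11.32, -8.072). ∠AML = 59.7° gives ML at 84.80° from the x-axis; with |ML| = 28.5, L = (13.90, 20.31). ∠MLJ = 146.4° gives LJ at 118.4° from the x-axis; with |LJ| = 24.2, J = (2.389, 41.60). ∠LJW = 70.5° gives JW at -132.1° from the x-axis; with |JW| = 22.0, W = (-12.36, 25.27). JW is perpendicular to WN, so WN runs at -42.10°; with |WN| = 26.6, N = (7.376, 7.442). Then |AN| = |N − A| = 10.48.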